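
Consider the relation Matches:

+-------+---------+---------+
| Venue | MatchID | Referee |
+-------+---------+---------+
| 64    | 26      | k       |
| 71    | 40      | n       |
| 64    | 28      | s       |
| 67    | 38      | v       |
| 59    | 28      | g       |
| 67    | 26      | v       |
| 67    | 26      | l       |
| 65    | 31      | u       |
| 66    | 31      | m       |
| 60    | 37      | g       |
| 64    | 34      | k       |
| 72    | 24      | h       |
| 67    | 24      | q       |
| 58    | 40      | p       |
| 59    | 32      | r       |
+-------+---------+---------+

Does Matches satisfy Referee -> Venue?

Referee=k: 2 rows → Venue = 64, 64 ✓
Referee=n: 1 row → Venue = 71 ✓
Referee=s: 1 row → Venue = 64 ✓
Referee=v: 2 rows → Venue = 67, 67 ✓
Referee=g: 2 rows → Venue takes values {59, 60} — violation
Referee=l: 1 row → Venue = 67 ✓
Referee=u: 1 row → Venue = 65 ✓
Referee=m: 1 row → Venue = 66 ✓
Referee=h: 1 row → Venue = 72 ✓
Referee=q: 1 row → Venue = 67 ✓
Referee=p: 1 row → Venue = 58 ✓
Referee=r: 1 row → Venue = 59 ✓
Two rows agree on Referee but differ on Venue, so Referee -> Venue does not hold.

No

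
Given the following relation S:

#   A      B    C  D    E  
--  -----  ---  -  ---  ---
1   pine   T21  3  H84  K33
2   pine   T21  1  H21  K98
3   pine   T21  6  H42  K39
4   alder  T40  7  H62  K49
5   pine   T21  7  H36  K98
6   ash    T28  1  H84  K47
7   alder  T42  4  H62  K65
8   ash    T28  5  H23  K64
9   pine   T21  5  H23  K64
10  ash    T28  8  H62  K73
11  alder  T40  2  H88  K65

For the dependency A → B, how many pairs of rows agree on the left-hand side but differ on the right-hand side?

2

A=pine: all 5 rows agree on B — 0 pairs.
A=alder: violating pairs (4,7), (7,11) — 2 pairs.
A=ash: all 3 rows agree on B — 0 pairs.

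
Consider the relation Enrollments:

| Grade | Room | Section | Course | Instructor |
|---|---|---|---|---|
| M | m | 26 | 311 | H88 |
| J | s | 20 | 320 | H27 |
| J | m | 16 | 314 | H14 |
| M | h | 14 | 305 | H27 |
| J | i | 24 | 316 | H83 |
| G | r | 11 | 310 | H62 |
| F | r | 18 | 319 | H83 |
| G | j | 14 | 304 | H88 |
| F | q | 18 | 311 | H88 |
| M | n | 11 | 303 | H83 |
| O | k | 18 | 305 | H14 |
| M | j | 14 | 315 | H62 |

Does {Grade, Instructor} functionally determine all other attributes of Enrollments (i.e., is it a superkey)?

All 12 rows have distinct {Grade, Instructor} values, so {Grade, Instructor} → (all attributes) holds and {Grade, Instructor} is a superkey.

Yes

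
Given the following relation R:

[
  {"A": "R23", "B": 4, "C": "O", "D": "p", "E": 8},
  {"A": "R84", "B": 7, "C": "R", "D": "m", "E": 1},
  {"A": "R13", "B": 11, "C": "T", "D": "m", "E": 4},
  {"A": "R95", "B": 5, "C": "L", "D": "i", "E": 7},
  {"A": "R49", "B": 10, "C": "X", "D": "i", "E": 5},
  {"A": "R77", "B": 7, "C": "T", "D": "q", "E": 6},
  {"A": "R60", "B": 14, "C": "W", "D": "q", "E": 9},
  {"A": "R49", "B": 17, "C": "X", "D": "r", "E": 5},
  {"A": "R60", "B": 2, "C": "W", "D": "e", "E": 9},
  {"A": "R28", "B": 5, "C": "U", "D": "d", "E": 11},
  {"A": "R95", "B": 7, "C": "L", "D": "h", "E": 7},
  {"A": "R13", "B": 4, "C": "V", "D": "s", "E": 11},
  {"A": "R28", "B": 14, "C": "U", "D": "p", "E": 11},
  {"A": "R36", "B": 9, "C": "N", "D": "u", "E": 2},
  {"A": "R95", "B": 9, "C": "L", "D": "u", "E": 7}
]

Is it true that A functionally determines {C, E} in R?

A=R23: 1 row → {C,E} = (O, 8) ✓
A=R84: 1 row → {C,E} = (R, 1) ✓
A=R13: 2 rows → {C,E} takes values {(T, 4), (V, 11)} — violation
A=R95: 3 rows → {C,E} = (L, 7), (L, 7), (L, 7) ✓
A=R49: 2 rows → {C,E} = (X, 5), (X, 5) ✓
A=R77: 1 row → {C,E} = (T, 6) ✓
A=R60: 2 rows → {C,E} = (W, 9), (W, 9) ✓
A=R28: 2 rows → {C,E} = (U, 11), (U, 11) ✓
A=R36: 1 row → {C,E} = (N, 2) ✓
Two rows agree on A but differ on {C, E}, so A → {C, E} does not hold.

No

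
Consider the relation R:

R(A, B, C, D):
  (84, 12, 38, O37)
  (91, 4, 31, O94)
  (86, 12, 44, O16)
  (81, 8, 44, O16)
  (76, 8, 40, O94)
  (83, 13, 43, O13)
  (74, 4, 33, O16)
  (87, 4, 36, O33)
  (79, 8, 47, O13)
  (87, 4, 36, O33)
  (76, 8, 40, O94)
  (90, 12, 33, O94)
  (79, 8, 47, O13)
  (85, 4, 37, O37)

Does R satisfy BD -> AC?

(B=12, D=O37): 1 row → {A,C} = (84, 38) ✓
(B=4, D=O94): 1 row → {A,C} = (91, 31) ✓
(B=12, D=O16): 1 row → {A,C} = (86, 44) ✓
(B=8, D=O16): 1 row → {A,C} = (81, 44) ✓
(B=8, D=O94): 2 rows → {A,C} = (76, 40), (76, 40) ✓
(B=13, D=O13): 1 row → {A,C} = (83, 43) ✓
(B=4, D=O16): 1 row → {A,C} = (74, 33) ✓
(B=4, D=O33): 2 rows → {A,C} = (87, 36), (87, 36) ✓
(B=8, D=O13): 2 rows → {A,C} = (79, 47), (79, 47) ✓
(B=12, D=O94): 1 row → {A,C} = (90, 33) ✓
(B=4, D=O37): 1 row → {A,C} = (85, 37) ✓
Every BD value is associated with a single AC value, so BD -> AC holds.

Yes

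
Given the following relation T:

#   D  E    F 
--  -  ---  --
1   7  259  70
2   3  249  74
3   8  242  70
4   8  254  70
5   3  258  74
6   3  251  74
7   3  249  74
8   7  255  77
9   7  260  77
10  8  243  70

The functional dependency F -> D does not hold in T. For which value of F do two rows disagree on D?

70

F=70: rows 1, 3, 4, 10 → D takes values {7, 8} — violation
F=74: rows 2, 5, 6, 7 → D = 3, 3, 3, 3 ✓
F=77: rows 8, 9 → D = 7, 7 ✓
The only F value with inconsistent D is F=70.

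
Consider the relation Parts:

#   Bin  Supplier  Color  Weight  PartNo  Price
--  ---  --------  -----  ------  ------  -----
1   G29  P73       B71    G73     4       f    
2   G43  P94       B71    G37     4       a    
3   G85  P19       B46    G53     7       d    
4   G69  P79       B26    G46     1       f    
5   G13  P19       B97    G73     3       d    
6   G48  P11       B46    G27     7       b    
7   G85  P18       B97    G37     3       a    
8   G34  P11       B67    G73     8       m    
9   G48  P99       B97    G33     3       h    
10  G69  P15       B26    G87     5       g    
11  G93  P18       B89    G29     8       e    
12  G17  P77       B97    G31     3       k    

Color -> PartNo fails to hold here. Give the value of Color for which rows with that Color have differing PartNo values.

Color=B71: rows 1, 2 → PartNo = 4, 4 ✓
Color=B46: rows 3, 6 → PartNo = 7, 7 ✓
Color=B26: rows 4, 10 → PartNo takes values {1, 5} — violation
Color=B97: rows 5, 7, 9, 12 → PartNo = 3, 3, 3, 3 ✓
Color=B67: row 8 → PartNo = 8 ✓
Color=B89: row 11 → PartNo = 8 ✓
The only Color value with inconsistent PartNo is Color=B26.

B26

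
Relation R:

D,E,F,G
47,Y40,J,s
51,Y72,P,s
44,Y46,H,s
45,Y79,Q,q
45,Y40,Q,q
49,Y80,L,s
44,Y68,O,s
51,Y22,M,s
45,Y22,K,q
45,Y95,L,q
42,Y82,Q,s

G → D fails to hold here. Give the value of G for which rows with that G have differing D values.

s

G=s: 7 rows → D takes values {47, 51, 44, 49, 42} — violation
G=q: 4 rows → D = 45, 45, 45, 45 ✓
The only G value with inconsistent D is G=s.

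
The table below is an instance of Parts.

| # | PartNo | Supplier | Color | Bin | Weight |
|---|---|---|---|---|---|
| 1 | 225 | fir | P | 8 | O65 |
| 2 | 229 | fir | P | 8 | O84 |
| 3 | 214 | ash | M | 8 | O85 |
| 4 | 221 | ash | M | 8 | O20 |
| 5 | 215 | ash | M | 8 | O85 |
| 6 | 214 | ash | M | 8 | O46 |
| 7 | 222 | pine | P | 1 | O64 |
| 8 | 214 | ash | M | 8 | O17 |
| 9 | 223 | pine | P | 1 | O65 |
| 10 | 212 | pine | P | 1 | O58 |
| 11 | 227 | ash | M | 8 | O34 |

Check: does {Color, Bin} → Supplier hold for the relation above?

(Color=P, Bin=8): rows 1, 2 → Supplier = fir, fir ✓
(Color=M, Bin=8): rows 3, 4, 5, 6, 8, 11 → Supplier = ash, ash, ash, ash, ash, ash ✓
(Color=P, Bin=1): rows 7, 9, 10 → Supplier = pine, pine, pine ✓
Every {Color, Bin} value is associated with a single Supplier value, so {Color, Bin} → Supplier holds.

Yes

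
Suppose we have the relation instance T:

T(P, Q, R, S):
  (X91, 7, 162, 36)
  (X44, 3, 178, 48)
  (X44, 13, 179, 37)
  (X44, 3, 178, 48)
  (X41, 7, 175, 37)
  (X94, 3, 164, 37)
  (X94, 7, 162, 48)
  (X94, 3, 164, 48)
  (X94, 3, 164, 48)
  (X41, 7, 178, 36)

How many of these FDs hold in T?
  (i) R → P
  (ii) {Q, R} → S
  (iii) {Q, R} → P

(i) R → P: R=162: 2 rows → P takes values {X91, X94} — violation; R=178: 3 rows → P takes values {X44, X41} — violation — fails.
(ii) {Q, R} → S: (Q=7, R=162): 2 rows → S takes values {36, 48} — violation; (Q=3, R=164): 3 rows → S takes values {37, 48} — violation — fails.
(iii) {Q, R} → P: (Q=7, R=162): 2 rows → P takes values {X91, X94} — violation — fails.
None of the 3 dependencies hold.

0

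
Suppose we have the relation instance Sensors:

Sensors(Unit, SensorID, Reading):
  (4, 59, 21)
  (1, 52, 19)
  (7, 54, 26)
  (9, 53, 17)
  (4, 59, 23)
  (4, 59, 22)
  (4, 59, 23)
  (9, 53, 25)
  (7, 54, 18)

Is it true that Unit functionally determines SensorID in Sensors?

Yes

Unit=4: 4 rows → SensorID = 59, 59, 59, 59 ✓
Unit=1: 1 row → SensorID = 52 ✓
Unit=7: 2 rows → SensorID = 54, 54 ✓
Unit=9: 2 rows → SensorID = 53, 53 ✓
Every Unit value is associated with a single SensorID value, so Unit -> SensorID holds.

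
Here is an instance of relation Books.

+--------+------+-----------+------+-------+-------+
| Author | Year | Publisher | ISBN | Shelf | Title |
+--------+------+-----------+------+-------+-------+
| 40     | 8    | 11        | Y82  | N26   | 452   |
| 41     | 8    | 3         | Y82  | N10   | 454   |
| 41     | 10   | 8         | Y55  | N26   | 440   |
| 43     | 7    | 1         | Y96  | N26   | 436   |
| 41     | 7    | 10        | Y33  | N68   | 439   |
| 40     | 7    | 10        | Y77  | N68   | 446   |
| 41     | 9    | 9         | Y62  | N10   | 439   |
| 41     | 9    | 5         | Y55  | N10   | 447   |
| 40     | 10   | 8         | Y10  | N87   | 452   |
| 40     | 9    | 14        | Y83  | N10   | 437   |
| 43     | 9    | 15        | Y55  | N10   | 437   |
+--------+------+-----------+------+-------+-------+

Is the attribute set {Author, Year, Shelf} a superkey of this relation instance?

Two distinct rows share (Author=41, Year=9, Shelf=N10), so {Author, Year, Shelf} does not determine every attribute — not a superkey.

No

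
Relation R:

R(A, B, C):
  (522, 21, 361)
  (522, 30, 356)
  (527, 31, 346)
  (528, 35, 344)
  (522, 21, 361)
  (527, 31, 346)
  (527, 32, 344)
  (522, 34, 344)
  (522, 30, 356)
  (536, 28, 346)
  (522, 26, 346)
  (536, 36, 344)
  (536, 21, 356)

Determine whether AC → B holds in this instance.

(A=522, C=361): 2 rows → B = 21, 21 ✓
(A=522, C=356): 2 rows → B = 30, 30 ✓
(A=527, C=346): 2 rows → B = 31, 31 ✓
(A=528, C=344): 1 row → B = 35 ✓
(A=527, C=344): 1 row → B = 32 ✓
(A=522, C=344): 1 row → B = 34 ✓
(A=536, C=346): 1 row → B = 28 ✓
(A=522, C=346): 1 row → B = 26 ✓
(A=536, C=344): 1 row → B = 36 ✓
(A=536, C=356): 1 row → B = 21 ✓
Every AC value is associated with a single B value, so AC → B holds.

Yes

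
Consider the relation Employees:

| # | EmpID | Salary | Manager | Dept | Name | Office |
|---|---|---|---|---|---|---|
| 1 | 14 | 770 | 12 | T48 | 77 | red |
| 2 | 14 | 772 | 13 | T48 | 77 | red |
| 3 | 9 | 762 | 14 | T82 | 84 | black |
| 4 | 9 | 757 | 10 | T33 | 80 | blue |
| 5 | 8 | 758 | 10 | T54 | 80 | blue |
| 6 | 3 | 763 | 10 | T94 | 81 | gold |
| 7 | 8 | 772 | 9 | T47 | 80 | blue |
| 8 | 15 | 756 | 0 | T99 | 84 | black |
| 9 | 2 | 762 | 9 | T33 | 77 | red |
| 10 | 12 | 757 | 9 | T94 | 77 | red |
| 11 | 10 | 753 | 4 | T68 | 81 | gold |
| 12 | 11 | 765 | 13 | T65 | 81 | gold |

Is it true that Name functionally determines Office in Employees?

Yes

Name=77: rows 1, 2, 9, 10 → Office = red, red, red, red ✓
Name=84: rows 3, 8 → Office = black, black ✓
Name=80: rows 4, 5, 7 → Office = blue, blue, blue ✓
Name=81: rows 6, 11, 12 → Office = gold, gold, gold ✓
Every Name value is associated with a single Office value, so Name -> Office holds.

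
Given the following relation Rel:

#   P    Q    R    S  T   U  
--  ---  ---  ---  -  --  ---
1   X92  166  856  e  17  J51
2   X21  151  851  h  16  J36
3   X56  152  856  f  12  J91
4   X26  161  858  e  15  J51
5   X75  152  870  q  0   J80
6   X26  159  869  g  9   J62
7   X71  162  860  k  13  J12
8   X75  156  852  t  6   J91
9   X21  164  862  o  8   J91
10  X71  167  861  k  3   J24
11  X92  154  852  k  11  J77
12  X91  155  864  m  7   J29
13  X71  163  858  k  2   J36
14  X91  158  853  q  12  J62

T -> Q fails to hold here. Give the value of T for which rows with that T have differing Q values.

12

T=17: row 1 → Q = 166 ✓
T=16: row 2 → Q = 151 ✓
T=12: rows 3, 14 → Q takes values {152, 158} — violation
T=15: row 4 → Q = 161 ✓
T=0: row 5 → Q = 152 ✓
T=9: row 6 → Q = 159 ✓
T=13: row 7 → Q = 162 ✓
T=6: row 8 → Q = 156 ✓
T=8: row 9 → Q = 164 ✓
T=3: row 10 → Q = 167 ✓
T=11: row 11 → Q = 154 ✓
T=7: row 12 → Q = 155 ✓
T=2: row 13 → Q = 163 ✓
The only T value with inconsistent Q is T=12.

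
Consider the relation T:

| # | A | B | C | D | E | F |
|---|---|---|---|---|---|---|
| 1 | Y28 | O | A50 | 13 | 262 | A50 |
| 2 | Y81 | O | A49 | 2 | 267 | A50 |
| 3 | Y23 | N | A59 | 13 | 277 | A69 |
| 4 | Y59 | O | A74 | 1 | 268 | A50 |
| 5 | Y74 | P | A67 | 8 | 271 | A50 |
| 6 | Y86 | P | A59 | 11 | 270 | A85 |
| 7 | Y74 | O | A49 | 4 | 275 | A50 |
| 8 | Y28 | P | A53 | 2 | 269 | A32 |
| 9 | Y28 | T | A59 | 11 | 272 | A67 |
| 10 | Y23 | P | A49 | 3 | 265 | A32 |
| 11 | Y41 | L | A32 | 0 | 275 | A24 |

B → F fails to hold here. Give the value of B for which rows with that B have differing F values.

B=O: rows 1, 2, 4, 7 → F = A50, A50, A50, A50 ✓
B=N: row 3 → F = A69 ✓
B=P: rows 5, 6, 8, 10 → F takes values {A50, A85, A32} — violation
B=T: row 9 → F = A67 ✓
B=L: row 11 → F = A24 ✓
The only B value with inconsistent F is B=P.

P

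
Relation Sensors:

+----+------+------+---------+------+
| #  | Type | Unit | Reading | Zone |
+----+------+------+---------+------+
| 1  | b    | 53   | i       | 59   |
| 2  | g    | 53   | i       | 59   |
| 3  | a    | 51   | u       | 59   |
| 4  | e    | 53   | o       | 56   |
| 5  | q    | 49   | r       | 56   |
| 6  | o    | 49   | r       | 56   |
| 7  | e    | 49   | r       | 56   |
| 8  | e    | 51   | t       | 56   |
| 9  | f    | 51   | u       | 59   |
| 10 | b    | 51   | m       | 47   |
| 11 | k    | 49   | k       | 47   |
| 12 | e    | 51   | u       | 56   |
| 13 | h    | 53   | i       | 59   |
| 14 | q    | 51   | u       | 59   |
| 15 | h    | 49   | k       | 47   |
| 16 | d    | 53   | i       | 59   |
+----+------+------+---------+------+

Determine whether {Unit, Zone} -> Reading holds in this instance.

(Unit=53, Zone=59): rows 1, 2, 13, 16 → Reading = i, i, i, i ✓
(Unit=51, Zone=59): rows 3, 9, 14 → Reading = u, u, u ✓
(Unit=53, Zone=56): row 4 → Reading = o ✓
(Unit=49, Zone=56): rows 5, 6, 7 → Reading = r, r, r ✓
(Unit=51, Zone=56): rows 8, 12 → Reading takes values {t, u} — violation
(Unit=51, Zone=47): row 10 → Reading = m ✓
(Unit=49, Zone=47): rows 11, 15 → Reading = k, k ✓
Two rows agree on {Unit, Zone} but differ on Reading, so {Unit, Zone} -> Reading does not hold.

No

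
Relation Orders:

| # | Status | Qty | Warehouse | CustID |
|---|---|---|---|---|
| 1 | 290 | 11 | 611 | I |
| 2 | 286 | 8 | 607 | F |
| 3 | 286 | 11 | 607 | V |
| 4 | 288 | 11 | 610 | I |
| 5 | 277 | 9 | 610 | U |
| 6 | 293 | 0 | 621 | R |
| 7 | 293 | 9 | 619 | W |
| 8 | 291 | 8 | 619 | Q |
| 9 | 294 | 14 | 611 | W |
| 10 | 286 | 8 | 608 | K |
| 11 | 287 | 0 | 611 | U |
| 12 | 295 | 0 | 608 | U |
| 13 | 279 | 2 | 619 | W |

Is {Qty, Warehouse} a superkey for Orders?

Yes

All 13 rows have distinct {Qty, Warehouse} values, so {Qty, Warehouse} → (all attributes) holds and {Qty, Warehouse} is a superkey.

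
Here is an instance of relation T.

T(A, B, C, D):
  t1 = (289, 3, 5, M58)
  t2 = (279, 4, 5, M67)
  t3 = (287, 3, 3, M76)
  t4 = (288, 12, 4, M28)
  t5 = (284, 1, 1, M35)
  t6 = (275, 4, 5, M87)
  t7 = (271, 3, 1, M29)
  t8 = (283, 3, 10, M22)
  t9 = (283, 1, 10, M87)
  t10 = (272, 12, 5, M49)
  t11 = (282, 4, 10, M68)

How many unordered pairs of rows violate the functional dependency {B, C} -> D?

1

(B=4, C=5): violating pairs (2,6) — 1 pair.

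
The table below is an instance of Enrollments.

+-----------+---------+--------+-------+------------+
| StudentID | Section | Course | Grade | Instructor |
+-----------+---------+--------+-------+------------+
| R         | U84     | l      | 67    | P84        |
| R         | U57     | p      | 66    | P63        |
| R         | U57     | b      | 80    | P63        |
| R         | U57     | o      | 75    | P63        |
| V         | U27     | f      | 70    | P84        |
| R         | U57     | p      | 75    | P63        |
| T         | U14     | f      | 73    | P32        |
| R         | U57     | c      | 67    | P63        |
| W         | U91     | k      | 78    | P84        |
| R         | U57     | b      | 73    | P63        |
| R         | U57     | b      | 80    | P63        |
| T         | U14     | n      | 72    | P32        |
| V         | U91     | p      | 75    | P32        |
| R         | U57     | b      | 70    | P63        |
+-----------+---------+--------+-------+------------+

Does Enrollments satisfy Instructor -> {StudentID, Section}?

Instructor=P84: 3 rows → {StudentID,Section} takes values {(R, U84), (V, U27), (W, U91)} — violation
Instructor=P63: 8 rows → {StudentID,Section} = (R, U57), (R, U57), (R, U57), (R, U57), (R, U57), (R, U57), (R, U57), (R, U57) ✓
Instructor=P32: 3 rows → {StudentID,Section} takes values {(T, U14), (V, U91)} — violation
Two rows agree on Instructor but differ on {StudentID, Section}, so Instructor -> {StudentID, Section} does not hold.

No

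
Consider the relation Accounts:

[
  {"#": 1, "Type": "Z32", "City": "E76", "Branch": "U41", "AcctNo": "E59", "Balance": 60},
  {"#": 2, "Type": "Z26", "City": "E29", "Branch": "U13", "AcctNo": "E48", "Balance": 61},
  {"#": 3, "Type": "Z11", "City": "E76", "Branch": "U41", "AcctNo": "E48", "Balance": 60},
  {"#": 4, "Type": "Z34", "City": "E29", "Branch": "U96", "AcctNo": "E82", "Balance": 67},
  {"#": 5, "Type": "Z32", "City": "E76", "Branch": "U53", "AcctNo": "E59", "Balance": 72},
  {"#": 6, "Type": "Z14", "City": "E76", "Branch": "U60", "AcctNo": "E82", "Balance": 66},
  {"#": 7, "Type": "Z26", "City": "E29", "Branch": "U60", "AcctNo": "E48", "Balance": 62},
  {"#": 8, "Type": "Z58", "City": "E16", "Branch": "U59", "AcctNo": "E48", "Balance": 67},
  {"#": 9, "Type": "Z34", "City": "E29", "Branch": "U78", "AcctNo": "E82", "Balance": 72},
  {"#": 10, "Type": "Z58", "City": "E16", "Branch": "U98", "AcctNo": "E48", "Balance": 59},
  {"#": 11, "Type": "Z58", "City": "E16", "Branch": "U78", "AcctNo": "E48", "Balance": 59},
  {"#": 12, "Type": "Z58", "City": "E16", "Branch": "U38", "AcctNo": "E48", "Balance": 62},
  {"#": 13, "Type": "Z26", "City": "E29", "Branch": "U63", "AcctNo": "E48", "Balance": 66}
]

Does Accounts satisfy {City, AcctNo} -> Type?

Yes

(City=E76, AcctNo=E59): rows 1, 5 → Type = Z32, Z32 ✓
(City=E29, AcctNo=E48): rows 2, 7, 13 → Type = Z26, Z26, Z26 ✓
(City=E76, AcctNo=E48): row 3 → Type = Z11 ✓
(City=E29, AcctNo=E82): rows 4, 9 → Type = Z34, Z34 ✓
(City=E76, AcctNo=E82): row 6 → Type = Z14 ✓
(City=E16, AcctNo=E48): rows 8, 10, 11, 12 → Type = Z58, Z58, Z58, Z58 ✓
Every {City, AcctNo} value is associated with a single Type value, so {City, AcctNo} -> Type holds.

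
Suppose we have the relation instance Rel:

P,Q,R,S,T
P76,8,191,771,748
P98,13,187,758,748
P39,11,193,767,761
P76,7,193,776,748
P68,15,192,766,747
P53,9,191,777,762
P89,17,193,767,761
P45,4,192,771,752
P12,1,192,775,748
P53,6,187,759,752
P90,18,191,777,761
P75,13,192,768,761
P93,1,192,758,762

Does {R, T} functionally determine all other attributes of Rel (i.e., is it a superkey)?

No

Two distinct rows share (R=193, T=761), so {R, T} does not determine every attribute — not a superkey.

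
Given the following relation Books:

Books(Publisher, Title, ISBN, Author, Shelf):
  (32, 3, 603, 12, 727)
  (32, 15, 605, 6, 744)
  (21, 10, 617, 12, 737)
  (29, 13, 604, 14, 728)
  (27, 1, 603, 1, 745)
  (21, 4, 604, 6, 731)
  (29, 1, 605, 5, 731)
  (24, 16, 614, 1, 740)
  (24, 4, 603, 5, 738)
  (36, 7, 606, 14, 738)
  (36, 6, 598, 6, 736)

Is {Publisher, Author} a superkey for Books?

Yes

All 11 rows have distinct {Publisher, Author} values, so {Publisher, Author} → (all attributes) holds and {Publisher, Author} is a superkey.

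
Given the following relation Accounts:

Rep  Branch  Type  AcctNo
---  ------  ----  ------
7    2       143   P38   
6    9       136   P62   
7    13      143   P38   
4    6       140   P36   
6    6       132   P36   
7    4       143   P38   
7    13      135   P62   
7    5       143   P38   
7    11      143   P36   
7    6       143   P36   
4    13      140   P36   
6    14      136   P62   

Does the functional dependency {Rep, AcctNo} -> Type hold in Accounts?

(Rep=7, AcctNo=P38): 4 rows → Type = 143, 143, 143, 143 ✓
(Rep=6, AcctNo=P62): 2 rows → Type = 136, 136 ✓
(Rep=4, AcctNo=P36): 2 rows → Type = 140, 140 ✓
(Rep=6, AcctNo=P36): 1 row → Type = 132 ✓
(Rep=7, AcctNo=P62): 1 row → Type = 135 ✓
(Rep=7, AcctNo=P36): 2 rows → Type = 143, 143 ✓
Every {Rep, AcctNo} value is associated with a single Type value, so {Rep, AcctNo} -> Type holds.

Yes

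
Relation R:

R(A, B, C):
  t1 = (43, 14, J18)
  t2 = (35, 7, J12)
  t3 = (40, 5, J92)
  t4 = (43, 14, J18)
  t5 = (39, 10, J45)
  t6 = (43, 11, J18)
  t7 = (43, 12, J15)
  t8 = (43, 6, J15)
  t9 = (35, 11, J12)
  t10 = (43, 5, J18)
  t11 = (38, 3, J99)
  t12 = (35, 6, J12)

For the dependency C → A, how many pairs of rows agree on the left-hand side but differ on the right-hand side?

0

C=J18: all 4 rows agree on A — 0 pairs.
C=J12: all 3 rows agree on A — 0 pairs.
C=J15: all 2 rows agree on A — 0 pairs.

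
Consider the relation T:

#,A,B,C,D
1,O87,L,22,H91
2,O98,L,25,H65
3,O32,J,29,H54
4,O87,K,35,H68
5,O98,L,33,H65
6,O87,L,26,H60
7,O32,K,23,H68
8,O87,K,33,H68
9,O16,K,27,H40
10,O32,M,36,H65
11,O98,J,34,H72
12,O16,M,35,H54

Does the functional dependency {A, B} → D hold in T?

No

(A=O87, B=L): rows 1, 6 → D takes values {H91, H60} — violation
(A=O98, B=L): rows 2, 5 → D = H65, H65 ✓
(A=O32, B=J): row 3 → D = H54 ✓
(A=O87, B=K): rows 4, 8 → D = H68, H68 ✓
(A=O32, B=K): row 7 → D = H68 ✓
(A=O16, B=K): row 9 → D = H40 ✓
(A=O32, B=M): row 10 → D = H65 ✓
(A=O98, B=J): row 11 → D = H72 ✓
(A=O16, B=M): row 12 → D = H54 ✓
Two rows agree on {A, B} but differ on D, so {A, B} → D does not hold.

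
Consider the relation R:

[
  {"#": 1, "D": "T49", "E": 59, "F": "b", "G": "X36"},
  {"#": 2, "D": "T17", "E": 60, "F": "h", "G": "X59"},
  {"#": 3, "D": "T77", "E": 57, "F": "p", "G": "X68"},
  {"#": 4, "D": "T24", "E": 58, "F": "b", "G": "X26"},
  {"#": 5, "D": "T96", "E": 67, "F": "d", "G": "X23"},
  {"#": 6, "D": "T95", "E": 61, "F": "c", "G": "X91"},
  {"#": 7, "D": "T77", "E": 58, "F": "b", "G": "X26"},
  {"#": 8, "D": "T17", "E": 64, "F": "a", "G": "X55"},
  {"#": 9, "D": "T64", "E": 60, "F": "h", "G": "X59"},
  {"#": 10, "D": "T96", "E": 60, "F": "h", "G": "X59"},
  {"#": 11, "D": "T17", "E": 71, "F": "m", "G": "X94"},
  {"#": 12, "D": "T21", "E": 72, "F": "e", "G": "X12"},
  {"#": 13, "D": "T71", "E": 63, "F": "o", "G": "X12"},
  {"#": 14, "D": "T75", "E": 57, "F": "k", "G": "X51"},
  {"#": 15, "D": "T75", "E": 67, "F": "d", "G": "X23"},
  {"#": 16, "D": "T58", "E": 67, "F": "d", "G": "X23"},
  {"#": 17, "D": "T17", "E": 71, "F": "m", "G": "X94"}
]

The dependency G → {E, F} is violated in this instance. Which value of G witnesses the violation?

G=X36: row 1 → {E,F} = (59, b) ✓
G=X59: rows 2, 9, 10 → {E,F} = (60, h), (60, h), (60, h) ✓
G=X68: row 3 → {E,F} = (57, p) ✓
G=X26: rows 4, 7 → {E,F} = (58, b), (58, b) ✓
G=X23: rows 5, 15, 16 → {E,F} = (67, d), (67, d), (67, d) ✓
G=X91: row 6 → {E,F} = (61, c) ✓
G=X55: row 8 → {E,F} = (64, a) ✓
G=X94: rows 11, 17 → {E,F} = (71, m), (71, m) ✓
G=X12: rows 12, 13 → {E,F} takes values {(72, e), (63, o)} — violation
G=X51: row 14 → {E,F} = (57, k) ✓
The only G value with inconsistent RHS is G=X12.

X12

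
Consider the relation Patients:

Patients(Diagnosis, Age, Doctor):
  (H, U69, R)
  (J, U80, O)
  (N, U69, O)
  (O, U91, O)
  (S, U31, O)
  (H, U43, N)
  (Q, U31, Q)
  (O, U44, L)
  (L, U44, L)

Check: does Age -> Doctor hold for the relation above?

No

Age=U69: 2 rows → Doctor takes values {R, O} — violation
Age=U80: 1 row → Doctor = O ✓
Age=U91: 1 row → Doctor = O ✓
Age=U31: 2 rows → Doctor takes values {O, Q} — violation
Age=U43: 1 row → Doctor = N ✓
Age=U44: 2 rows → Doctor = L, L ✓
Two rows agree on Age but differ on Doctor, so Age -> Doctor does not hold.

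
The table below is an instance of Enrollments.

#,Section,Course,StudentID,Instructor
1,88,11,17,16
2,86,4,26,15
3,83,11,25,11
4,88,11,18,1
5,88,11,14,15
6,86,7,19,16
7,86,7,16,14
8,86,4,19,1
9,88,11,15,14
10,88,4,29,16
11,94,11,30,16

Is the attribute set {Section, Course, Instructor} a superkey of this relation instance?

Yes

All 11 rows have distinct {Section, Course, Instructor} values, so {Section, Course, Instructor} → (all attributes) holds and {Section, Course, Instructor} is a superkey.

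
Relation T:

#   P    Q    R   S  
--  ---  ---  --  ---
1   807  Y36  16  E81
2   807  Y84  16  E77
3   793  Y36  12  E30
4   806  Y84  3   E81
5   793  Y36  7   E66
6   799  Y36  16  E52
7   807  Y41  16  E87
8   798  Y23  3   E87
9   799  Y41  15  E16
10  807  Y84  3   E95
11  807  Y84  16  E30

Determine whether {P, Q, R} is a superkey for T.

Rows 2 and 11 have the same {P, Q, R} value (P=807, Q=Y84, R=16) but are distinct tuples, so {P, Q, R} does not determine every attribute — not a superkey.

No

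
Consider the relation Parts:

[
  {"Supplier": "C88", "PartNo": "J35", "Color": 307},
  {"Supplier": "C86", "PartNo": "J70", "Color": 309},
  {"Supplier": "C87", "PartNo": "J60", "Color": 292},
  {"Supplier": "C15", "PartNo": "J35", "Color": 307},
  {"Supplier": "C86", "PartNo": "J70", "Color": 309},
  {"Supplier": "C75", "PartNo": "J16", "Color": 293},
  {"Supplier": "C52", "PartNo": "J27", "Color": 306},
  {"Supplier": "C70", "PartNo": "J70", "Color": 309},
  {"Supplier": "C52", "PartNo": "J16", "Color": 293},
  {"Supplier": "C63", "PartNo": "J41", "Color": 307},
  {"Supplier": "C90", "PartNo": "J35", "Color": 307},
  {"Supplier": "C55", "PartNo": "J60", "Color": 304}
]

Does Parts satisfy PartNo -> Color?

PartNo=J35: 3 rows → Color = 307, 307, 307 ✓
PartNo=J70: 3 rows → Color = 309, 309, 309 ✓
PartNo=J60: 2 rows → Color takes values {292, 304} — violation
PartNo=J16: 2 rows → Color = 293, 293 ✓
PartNo=J27: 1 row → Color = 306 ✓
PartNo=J41: 1 row → Color = 307 ✓
Two rows agree on PartNo but differ on Color, so PartNo -> Color does not hold.

No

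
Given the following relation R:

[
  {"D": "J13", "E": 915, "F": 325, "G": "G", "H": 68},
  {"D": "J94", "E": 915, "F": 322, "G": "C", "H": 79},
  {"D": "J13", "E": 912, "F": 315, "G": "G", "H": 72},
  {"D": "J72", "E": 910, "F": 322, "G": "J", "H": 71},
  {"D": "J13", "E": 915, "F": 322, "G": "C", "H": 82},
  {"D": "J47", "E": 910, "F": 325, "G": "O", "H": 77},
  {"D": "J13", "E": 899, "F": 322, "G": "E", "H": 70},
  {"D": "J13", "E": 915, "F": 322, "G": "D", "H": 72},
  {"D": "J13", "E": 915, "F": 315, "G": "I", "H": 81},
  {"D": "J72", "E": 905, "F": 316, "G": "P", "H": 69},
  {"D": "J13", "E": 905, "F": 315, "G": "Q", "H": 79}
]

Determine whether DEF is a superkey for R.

No

Two distinct rows share (D=J13, E=915, F=322), so DEF does not determine every attribute — not a superkey.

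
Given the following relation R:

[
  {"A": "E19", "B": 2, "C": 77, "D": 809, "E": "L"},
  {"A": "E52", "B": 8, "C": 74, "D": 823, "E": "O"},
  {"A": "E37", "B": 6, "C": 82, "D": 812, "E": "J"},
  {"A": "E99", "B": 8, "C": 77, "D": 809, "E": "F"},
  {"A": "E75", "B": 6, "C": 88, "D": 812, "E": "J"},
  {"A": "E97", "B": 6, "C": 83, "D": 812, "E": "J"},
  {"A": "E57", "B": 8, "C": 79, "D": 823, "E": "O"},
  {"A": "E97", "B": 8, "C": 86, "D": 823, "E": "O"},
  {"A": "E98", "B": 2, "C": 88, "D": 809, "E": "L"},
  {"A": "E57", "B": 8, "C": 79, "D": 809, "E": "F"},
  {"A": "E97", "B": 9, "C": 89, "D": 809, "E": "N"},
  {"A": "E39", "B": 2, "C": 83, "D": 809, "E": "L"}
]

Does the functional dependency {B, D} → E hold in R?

(B=2, D=809): 3 rows → E = L, L, L ✓
(B=8, D=823): 3 rows → E = O, O, O ✓
(B=6, D=812): 3 rows → E = J, J, J ✓
(B=8, D=809): 2 rows → E = F, F ✓
(B=9, D=809): 1 row → E = N ✓
Every {B, D} value is associated with a single E value, so {B, D} → E holds.

Yes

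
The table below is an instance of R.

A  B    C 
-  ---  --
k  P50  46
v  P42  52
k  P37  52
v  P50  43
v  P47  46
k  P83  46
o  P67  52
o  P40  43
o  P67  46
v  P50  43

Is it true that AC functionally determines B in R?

No

(A=k, C=46): 2 rows → B takes values {P50, P83} — violation
(A=v, C=52): 1 row → B = P42 ✓
(A=k, C=52): 1 row → B = P37 ✓
(A=v, C=43): 2 rows → B = P50, P50 ✓
(A=v, C=46): 1 row → B = P47 ✓
(A=o, C=52): 1 row → B = P67 ✓
(A=o, C=43): 1 row → B = P40 ✓
(A=o, C=46): 1 row → B = P67 ✓
Two rows agree on AC but differ on B, so AC -> B does not hold.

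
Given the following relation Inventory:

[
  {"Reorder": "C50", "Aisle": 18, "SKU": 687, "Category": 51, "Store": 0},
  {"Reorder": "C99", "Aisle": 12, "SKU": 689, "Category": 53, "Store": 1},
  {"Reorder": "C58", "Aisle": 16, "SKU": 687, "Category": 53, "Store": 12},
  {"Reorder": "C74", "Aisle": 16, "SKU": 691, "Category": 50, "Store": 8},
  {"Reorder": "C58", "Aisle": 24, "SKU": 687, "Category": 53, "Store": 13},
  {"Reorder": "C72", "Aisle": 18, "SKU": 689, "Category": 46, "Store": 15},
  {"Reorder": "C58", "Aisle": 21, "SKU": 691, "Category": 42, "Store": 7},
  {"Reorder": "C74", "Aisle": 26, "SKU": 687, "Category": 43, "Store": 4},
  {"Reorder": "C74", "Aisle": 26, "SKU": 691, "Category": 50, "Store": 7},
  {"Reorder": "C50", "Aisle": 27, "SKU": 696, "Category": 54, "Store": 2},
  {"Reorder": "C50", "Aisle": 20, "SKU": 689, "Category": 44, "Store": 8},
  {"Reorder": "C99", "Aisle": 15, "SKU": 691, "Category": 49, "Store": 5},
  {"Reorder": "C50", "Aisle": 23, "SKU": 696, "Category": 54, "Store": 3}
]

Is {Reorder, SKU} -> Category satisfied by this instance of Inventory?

(Reorder=C50, SKU=687): 1 row → Category = 51 ✓
(Reorder=C99, SKU=689): 1 row → Category = 53 ✓
(Reorder=C58, SKU=687): 2 rows → Category = 53, 53 ✓
(Reorder=C74, SKU=691): 2 rows → Category = 50, 50 ✓
(Reorder=C72, SKU=689): 1 row → Category = 46 ✓
(Reorder=C58, SKU=691): 1 row → Category = 42 ✓
(Reorder=C74, SKU=687): 1 row → Category = 43 ✓
(Reorder=C50, SKU=696): 2 rows → Category = 54, 54 ✓
(Reorder=C50, SKU=689): 1 row → Category = 44 ✓
(Reorder=C99, SKU=691): 1 row → Category = 49 ✓
Every {Reorder, SKU} value is associated with a single Category value, so {Reorder, SKU} -> Category holds.

Yes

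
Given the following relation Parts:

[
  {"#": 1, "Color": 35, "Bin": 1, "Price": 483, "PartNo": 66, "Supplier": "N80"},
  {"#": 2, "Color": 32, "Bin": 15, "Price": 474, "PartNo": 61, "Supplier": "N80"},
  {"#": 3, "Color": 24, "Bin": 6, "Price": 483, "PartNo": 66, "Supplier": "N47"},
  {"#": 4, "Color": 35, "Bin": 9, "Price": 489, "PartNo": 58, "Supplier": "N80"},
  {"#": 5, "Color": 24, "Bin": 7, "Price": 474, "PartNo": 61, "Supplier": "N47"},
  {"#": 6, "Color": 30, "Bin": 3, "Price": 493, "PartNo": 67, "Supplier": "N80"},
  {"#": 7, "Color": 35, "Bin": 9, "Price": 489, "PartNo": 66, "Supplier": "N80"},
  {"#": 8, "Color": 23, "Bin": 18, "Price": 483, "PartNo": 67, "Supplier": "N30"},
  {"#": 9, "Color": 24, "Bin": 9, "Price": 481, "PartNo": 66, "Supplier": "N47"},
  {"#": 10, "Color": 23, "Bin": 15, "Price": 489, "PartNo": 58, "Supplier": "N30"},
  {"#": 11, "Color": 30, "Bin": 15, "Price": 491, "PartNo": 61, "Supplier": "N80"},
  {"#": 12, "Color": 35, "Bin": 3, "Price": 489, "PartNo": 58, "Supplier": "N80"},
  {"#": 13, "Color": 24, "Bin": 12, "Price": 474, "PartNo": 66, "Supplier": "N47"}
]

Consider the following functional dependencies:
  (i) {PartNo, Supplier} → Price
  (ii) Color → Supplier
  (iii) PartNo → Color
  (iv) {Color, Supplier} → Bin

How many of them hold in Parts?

(i) {PartNo, Supplier} → Price: (PartNo=66, Supplier=N80): rows 1, 7 → Price takes values {483, 489} — violation; (PartNo=61, Supplier=N80): rows 2, 11 → Price takes values {474, 491} — violation; (PartNo=66, Supplier=N47): rows 3, 9, 13 → Price takes values {483, 481, 474} — violation — fails.
(ii) Color → Supplier: every LHS value maps to a single RHS value — holds.
(iii) PartNo → Color: PartNo=66: rows 1, 3, 7, 9, 13 → Color takes values {35, 24} — violation; PartNo=61: rows 2, 5, 11 → Color takes values {32, 24, 30} — violation; PartNo=58: rows 4, 10, 12 → Color takes values {35, 23} — violation; PartNo=67: rows 6, 8 → Color takes values {30, 23} — violation — fails.
(iv) {Color, Supplier} → Bin: (Color=35, Supplier=N80): rows 1, 4, 7, 12 → Bin takes values {1, 9, 3} — violation; (Color=24, Supplier=N47): rows 3, 5, 9, 13 → Bin takes values {6, 7, 9, 12} — violation; (Color=30, Supplier=N80): rows 6, 11 → Bin takes values {3, 15} — violation; (Color=23, Supplier=N30): rows 8, 10 → Bin takes values {18, 15} — violation — fails.
1 of the 4 dependencies holds.

1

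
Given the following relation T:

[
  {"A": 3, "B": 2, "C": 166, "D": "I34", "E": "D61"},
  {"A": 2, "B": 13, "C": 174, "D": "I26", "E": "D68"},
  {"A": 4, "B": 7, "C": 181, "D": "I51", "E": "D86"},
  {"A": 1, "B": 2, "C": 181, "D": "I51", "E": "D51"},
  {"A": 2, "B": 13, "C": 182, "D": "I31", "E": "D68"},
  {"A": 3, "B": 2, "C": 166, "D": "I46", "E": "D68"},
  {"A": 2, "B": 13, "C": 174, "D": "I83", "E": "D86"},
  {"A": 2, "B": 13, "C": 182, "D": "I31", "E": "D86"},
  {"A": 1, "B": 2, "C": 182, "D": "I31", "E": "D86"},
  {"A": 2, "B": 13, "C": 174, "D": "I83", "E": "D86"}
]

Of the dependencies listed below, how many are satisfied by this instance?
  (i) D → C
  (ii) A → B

2

(i) D → C: every LHS value maps to a single RHS value — holds.
(ii) A → B: every LHS value maps to a single RHS value — holds.
2 of the 2 dependencies hold.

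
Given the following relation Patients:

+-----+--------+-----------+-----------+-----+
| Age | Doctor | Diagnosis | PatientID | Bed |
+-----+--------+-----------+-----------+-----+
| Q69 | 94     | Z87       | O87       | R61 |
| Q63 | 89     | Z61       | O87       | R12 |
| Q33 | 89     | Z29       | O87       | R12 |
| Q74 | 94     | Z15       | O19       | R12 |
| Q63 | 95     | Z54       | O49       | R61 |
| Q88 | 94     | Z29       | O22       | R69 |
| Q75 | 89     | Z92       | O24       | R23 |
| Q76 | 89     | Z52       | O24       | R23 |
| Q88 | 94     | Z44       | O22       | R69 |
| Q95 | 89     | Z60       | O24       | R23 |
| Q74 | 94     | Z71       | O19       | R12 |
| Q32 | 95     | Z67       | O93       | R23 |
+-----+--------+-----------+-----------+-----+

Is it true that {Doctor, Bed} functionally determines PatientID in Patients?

Yes

(Doctor=94, Bed=R61): 1 row → PatientID = O87 ✓
(Doctor=89, Bed=R12): 2 rows → PatientID = O87, O87 ✓
(Doctor=94, Bed=R12): 2 rows → PatientID = O19, O19 ✓
(Doctor=95, Bed=R61): 1 row → PatientID = O49 ✓
(Doctor=94, Bed=R69): 2 rows → PatientID = O22, O22 ✓
(Doctor=89, Bed=R23): 3 rows → PatientID = O24, O24, O24 ✓
(Doctor=95, Bed=R23): 1 row → PatientID = O93 ✓
Every {Doctor, Bed} value is associated with a single PatientID value, so {Doctor, Bed} → PatientID holds.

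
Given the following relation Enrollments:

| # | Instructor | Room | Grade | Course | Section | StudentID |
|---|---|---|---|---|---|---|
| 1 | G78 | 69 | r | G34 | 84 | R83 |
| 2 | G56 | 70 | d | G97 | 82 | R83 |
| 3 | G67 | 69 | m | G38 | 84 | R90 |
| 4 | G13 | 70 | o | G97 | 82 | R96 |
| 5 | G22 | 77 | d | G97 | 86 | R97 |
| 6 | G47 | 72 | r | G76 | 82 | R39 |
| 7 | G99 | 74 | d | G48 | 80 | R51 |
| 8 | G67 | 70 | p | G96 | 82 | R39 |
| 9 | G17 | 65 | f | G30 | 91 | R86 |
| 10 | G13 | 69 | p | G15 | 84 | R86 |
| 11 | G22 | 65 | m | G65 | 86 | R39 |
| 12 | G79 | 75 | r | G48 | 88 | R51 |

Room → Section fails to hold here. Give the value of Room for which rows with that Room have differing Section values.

65

Room=69: rows 1, 3, 10 → Section = 84, 84, 84 ✓
Room=70: rows 2, 4, 8 → Section = 82, 82, 82 ✓
Room=77: row 5 → Section = 86 ✓
Room=72: row 6 → Section = 82 ✓
Room=74: row 7 → Section = 80 ✓
Room=65: rows 9, 11 → Section takes values {91, 86} — violation
Room=75: row 12 → Section = 88 ✓
The only Room value with inconsistent Section is Room=65.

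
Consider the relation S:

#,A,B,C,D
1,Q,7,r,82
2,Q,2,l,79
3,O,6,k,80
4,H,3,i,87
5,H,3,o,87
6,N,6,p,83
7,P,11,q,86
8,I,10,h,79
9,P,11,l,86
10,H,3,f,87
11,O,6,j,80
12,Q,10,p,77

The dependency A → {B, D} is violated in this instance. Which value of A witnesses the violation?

A=Q: rows 1, 2, 12 → {B,D} takes values {(7, 82), (2, 79), (10, 77)} — violation
A=O: rows 3, 11 → {B,D} = (6, 80), (6, 80) ✓
A=H: rows 4, 5, 10 → {B,D} = (3, 87), (3, 87), (3, 87) ✓
A=N: row 6 → {B,D} = (6, 83) ✓
A=P: rows 7, 9 → {B,D} = (11, 86), (11, 86) ✓
A=I: row 8 → {B,D} = (10, 79) ✓
The only A value with inconsistent RHS is A=Q.

Q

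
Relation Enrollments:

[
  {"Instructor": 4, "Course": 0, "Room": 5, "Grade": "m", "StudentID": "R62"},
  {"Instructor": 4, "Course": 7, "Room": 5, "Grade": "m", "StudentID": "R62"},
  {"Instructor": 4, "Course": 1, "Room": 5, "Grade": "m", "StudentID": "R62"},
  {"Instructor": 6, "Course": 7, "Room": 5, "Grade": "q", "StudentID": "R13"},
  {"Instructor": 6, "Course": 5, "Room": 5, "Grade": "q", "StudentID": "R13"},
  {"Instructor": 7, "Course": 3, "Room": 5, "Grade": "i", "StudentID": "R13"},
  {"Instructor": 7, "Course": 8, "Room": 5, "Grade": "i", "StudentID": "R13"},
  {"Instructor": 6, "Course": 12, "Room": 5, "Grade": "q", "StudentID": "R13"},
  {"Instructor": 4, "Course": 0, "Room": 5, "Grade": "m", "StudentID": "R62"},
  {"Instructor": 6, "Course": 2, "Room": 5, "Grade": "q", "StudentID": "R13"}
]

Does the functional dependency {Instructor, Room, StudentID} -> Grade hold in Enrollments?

(Instructor=4, Room=5, StudentID=R62): 4 rows → Grade = m, m, m, m ✓
(Instructor=6, Room=5, StudentID=R13): 4 rows → Grade = q, q, q, q ✓
(Instructor=7, Room=5, StudentID=R13): 2 rows → Grade = i, i ✓
Every {Instructor, Room, StudentID} value is associated with a single Grade value, so {Instructor, Room, StudentID} -> Grade holds.

Yes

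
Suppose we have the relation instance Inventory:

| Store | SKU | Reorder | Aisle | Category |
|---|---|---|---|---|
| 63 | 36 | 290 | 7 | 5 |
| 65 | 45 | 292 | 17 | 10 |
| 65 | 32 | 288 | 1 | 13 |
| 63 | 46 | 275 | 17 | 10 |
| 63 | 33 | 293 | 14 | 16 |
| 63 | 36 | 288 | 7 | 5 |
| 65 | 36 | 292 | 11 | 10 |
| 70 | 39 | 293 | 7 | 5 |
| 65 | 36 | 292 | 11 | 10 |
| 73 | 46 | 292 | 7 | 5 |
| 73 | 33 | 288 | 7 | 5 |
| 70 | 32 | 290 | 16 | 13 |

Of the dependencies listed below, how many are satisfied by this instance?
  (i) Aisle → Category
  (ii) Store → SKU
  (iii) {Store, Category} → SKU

1

(i) Aisle → Category: every LHS value maps to a single RHS value — holds.
(ii) Store → SKU: Store=63: 4 rows → SKU takes values {36, 46, 33} — violation; Store=65: 4 rows → SKU takes values {45, 32, 36} — violation; Store=70: 2 rows → SKU takes values {39, 32} — violation; Store=73: 2 rows → SKU takes values {46, 33} — violation — fails.
(iii) {Store, Category} → SKU: (Store=65, Category=10): 3 rows → SKU takes values {45, 36} — violation; (Store=73, Category=5): 2 rows → SKU takes values {46, 33} — violation — fails.
1 of the 3 dependencies holds.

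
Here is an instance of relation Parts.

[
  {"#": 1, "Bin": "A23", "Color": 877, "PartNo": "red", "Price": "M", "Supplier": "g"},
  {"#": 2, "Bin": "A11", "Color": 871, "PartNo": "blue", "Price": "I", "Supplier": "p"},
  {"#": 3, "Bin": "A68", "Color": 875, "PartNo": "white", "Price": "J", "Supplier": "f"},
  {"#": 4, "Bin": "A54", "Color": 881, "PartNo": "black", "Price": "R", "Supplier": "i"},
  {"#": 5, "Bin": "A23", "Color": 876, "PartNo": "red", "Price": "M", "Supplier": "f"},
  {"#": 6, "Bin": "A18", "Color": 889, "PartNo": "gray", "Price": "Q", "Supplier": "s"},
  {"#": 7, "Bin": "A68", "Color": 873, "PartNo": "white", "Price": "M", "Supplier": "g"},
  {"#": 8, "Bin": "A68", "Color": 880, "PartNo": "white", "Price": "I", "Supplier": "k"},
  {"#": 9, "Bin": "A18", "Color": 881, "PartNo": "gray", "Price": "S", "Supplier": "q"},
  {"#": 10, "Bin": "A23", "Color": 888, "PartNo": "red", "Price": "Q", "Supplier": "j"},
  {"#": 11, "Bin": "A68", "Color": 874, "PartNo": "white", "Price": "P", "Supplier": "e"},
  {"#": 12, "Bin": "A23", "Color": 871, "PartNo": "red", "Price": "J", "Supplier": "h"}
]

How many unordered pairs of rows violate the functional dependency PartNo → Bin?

0

PartNo=red: all 4 rows agree on Bin — 0 pairs.
PartNo=white: all 4 rows agree on Bin — 0 pairs.
PartNo=gray: all 2 rows agree on Bin — 0 pairs.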